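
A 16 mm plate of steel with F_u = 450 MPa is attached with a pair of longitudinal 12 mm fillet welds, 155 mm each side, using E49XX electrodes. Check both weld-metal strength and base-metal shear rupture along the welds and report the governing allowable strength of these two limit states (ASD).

R_n/Ω ≈ 387 kN (weld metal governs)

E49XX → F_EXX = 490 MPa.
t_e = 0.707 × 12 = 8.484 mm; L = 310 mm.
Weld metal: R_n/Ω = (1/2.0) × 0.6 × 490 × 8.484 × 310 × 10⁻³ = 386.6 kN.
Base metal (shear rupture): R_n/Ω = (1/2.0) × 0.6 × 450 × 16 × 310 × 10⁻³ = 669.6 kN.
Governing: weld metal.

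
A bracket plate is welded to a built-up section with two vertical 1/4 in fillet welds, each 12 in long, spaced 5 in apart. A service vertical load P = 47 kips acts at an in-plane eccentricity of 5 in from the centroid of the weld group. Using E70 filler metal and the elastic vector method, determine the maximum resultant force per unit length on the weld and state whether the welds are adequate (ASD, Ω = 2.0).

f_max ≈ 4.61 kip/in; NOT adequate

E70XX → F_EXX = 70 ksi.
Total weld length L_w = 24 in. Treat welds as unit-width lines.
Polar moment about centroid: J = 2[d³/12 + d(b/2)²] = 2[12³/12 + 12×2.5²] = 438 in³.
Direct shear f_v = P/L_w = 47 / 24 = 1.958 kip/in (vertical).
Torsion M = P·e = 47 × 5 = 235 kip·in.
Critical point at (x, y) = (2.5, 6) from centroid. f_tx = M·y/J = 3.219 kip/in; f_ty = M·x/J = 1.341 kip/in.
Resultant f_max = √[f_tx² + (f_v + f_ty)²] = √[3.219² + (1.958 + 1.341)²] = 4.61 kip/in.
Capacity per unit length: r_n/Ω = (1/2.0) × 0.6 × 70 × (0.707 × 0.25) = 3.712 kip/in.
4.61 > 3.712 → NOT adequate.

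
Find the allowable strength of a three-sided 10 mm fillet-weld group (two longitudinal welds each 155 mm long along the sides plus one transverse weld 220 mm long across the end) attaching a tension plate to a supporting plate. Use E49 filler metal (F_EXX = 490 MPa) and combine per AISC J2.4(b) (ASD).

t_e = 0.707 × 10 = 7.07 mm.
R_nwl = 0.6 × 490 × 7.07 × 310 × 10⁻³ = 644.4 kN (longitudinal, 2 welds).
R_nwt = 0.6 × 490 × 7.07 × 220 × 10⁻³ = 457.3 kN (transverse, base value).
(i) R_nwl + R_nwt = 1102 kN; (ii) 0.85 R_nwl + 1.5 R_nwt = 1234 kN.
R_n = max = 1234 kN [governs: (ii)]; R_n/Ω = 616.8 kN.

R_n/Ω ≈ 617 kN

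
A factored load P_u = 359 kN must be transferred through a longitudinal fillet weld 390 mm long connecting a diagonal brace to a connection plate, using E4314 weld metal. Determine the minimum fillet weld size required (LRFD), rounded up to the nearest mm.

w = 7 mm

E43XX → F_EXX = 430 MPa.
Total weld length L = 390 mm.
Required throat t_e = P_u / (φ × 0.6 F_EXX × L) = 359 / (0.75 × 0.6 × 430 × 390 × 10⁻³) = 4.757 mm.
Required leg w = t_e / 0.707 = 6.729 mm → use 7 mm.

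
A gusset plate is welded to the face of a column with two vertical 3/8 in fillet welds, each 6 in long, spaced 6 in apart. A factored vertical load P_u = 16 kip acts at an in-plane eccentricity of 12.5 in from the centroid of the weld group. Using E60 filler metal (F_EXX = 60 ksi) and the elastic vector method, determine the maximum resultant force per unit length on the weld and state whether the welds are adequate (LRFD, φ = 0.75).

Total weld length L_w = 12 in. Treat welds as unit-width lines.
Polar moment about centroid: J = 2[d³/12 + d(b/2)²] = 2[6³/12 + 6×3²] = 144 in³.
Direct shear f_v = P/L_w = 16 / 12 = 1.333 kip/in (vertical).
Torsion M = P·e = 16 × 12.5 = 200 kip·in.
Critical point at (x, y) = (3, 3) from centroid. f_tx = M·y/J = 4.167 kip/in; f_ty = M·x/J = 4.167 kip/in.
Resultant f_max = √[f_tx² + (f_v + f_ty)²] = √[4.167² + (1.333 + 4.167)²] = 6.9 kip/in.
Capacity per unit length: φr_n = 0.75 × 0.6 × 60 × (0.707 × 0.375) = 7.158 kip/in.
6.9 ≤ 7.158 → adequate.

f_max ≈ 6.9 kip/in; adequate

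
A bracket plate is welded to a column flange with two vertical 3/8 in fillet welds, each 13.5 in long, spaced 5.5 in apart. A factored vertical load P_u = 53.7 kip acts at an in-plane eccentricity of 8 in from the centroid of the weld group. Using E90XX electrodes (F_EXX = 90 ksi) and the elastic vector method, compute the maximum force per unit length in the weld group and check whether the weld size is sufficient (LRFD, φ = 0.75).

Total weld length L_w = 27 in. Treat welds as unit-width lines.
Polar moment about centroid: J = 2[d³/12 + d(b/2)²] = 2[13.5³/12 + 13.5×2.75²] = 614.2 in³.
Direct shear f_v = P/L_w = 53.7 / 27 = 1.989 kip/in (vertical).
Torsion M = P·e = 53.7 × 8 = 429.6 kip·in.
Critical point at (x, y) = (2.75, 6.75) from centroid. f_tx = M·y/J = 4.721 kip/in; f_ty = M·x/J = 1.923 kip/in.
Resultant f_max = √[f_tx² + (f_v + f_ty)²] = √[4.721² + (1.989 + 1.923)²] = 6.131 kip/in.
Capacity per unit length: φr_n = 0.75 × 0.6 × 90 × (0.707 × 0.375) = 10.74 kip/in.
6.131 ≤ 10.74 → adequate.

f_max ≈ 6.13 kip/in; adequate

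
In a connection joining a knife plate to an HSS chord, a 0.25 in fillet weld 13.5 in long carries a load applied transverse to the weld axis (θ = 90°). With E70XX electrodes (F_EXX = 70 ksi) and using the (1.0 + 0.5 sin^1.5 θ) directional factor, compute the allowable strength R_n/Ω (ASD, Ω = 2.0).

R_n/Ω ≈ 75.2 kips

t_e = 0.707 × 0.25 = 0.1767 in; A_we = 0.1767 × 13.5 = 2.386 in².
Directional factor: 1.0 + 0.5 sin^1.5(90°) = 1.5.
F_nw = 0.6 × 70 × 1.5 = 63 ksi.
R_n/Ω = (63 × 2.386) / 2.0 = 75.16 kips.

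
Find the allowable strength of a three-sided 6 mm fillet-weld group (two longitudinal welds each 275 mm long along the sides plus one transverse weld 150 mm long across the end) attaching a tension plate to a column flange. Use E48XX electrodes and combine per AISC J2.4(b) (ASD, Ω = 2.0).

R_n/Ω ≈ 428 kN

E48XX → F_EXX = 480 MPa.
t_e = 0.707 × 6 = 4.242 mm.
R_nwl = 0.6 × 480 × 4.242 × 550 × 10⁻³ = 671.9 kN (longitudinal, 2 welds).
R_nwt = 0.6 × 480 × 4.242 × 150 × 10⁻³ = 183.3 kN (transverse, base value).
(i) R_nwl + R_nwt = 855.2 kN; (ii) 0.85 R_nwl + 1.5 R_nwt = 846 kN.
R_n = max = 855.2 kN [governs: (i)]; R_n/Ω = 427.6 kN.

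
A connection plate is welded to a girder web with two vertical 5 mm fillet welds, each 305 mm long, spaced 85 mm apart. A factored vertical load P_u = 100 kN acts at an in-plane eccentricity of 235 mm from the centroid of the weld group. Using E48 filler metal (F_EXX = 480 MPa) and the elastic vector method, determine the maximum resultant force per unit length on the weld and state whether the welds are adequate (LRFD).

Total weld length L_w = 610 mm. Treat welds as unit-width lines.
Polar moment about centroid: J = 2[d³/12 + d(b/2)²] = 2[305³/12 + 305×42.5²] = 5831000 mm³.
Direct shear f_v = P/L_w = 100×10³ / 610 = 163.9 N/mm (vertical).
Torsion M = P·e = 100×10³ × 235 = 23500000 N·mm.
Critical point at (x, y) = (42.5, 152.5) from centroid. f_tx = M·y/J = 614.6 N/mm; f_ty = M·x/J = 171.3 N/mm.
Resultant f_max = √[f_tx² + (f_v + f_ty)²] = √[614.6² + (163.9 + 171.3)²] = 700.1 N/mm.
Capacity per unit length: φr_n = 0.75 × 0.6 × 480 × (0.707 × 5) = 763.6 N/mm.
700.1 ≤ 763.6 → adequate.

f_max ≈ 700 N/mm; adequate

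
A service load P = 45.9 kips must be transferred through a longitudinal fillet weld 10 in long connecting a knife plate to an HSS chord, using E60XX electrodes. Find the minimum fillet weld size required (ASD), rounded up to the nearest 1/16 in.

w = 3/8 in

E60XX → F_EXX = 60 ksi.
Total weld length L = 10 in.
Required throat t_e = P × Ω / (0.6 F_EXX × L) = 45.9 × 2.0 / (0.6 × 60 × 10) = 0.255 in.
Required leg w = t_e / 0.707 = 0.3607 in → use 3/8 in.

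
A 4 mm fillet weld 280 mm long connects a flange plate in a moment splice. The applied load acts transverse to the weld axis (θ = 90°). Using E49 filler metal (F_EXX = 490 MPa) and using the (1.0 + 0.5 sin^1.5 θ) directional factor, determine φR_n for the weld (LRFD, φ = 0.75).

t_e = 0.707 × 4 = 2.828 mm; A_we = 2.828 × 280 = 791.8 mm².
Directional factor: 1.0 + 0.5 sin^1.5(90°) = 1.5.
F_nw = 0.6 × 490 × 1.5 = 441 MPa.
φR_n = 0.75 × 441 × 791.8 × 10⁻³ = 261.9 kN.

φR_n ≈ 262 kN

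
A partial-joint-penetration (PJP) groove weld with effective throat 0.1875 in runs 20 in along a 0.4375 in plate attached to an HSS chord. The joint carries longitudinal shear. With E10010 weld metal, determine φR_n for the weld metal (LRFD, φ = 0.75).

E100XX → F_EXX = 100 ksi.
Effective throat (given) t_e = 0.1875 in.
A_we = 0.1875 × 20 = 3.75 in².
F_nw = 0.6 F_EXX = 60 ksi.
φR_n = 0.75 × 60 × 3.75 = 168.8 kip.

φR_n ≈ 169 kip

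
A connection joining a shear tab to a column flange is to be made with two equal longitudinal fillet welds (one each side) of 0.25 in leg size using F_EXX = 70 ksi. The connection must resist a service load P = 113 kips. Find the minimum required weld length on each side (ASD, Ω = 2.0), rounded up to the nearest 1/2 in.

Throat t_e = 0.707 × 0.25 = 0.1767 in.
r_n/Ω = (0.6 × 70 × 0.1767) / 2.0 = 3.712 kip/in.
L_req = P / (r_n/Ω) = 113 / 3.712 = 30.44 in total.
Per side: 30.44 / 2 = 15.22 in.
Round up → use L = 15.5 in on each side.

L = 15.5 in on each side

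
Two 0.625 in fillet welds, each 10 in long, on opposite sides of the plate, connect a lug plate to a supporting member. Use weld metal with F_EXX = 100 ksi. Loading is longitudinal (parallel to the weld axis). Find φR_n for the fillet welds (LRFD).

φR_n ≈ 398 kip

Effective throat t_e = 0.707 × 0.625 = 0.4419 in.
Total length L = 20 in; A_we = 0.4419 × 20 = 8.837 in².
F_nw = 0.6 F_EXX = 0.6 × 100 = 60 ksi.
φR_n = 0.75 × 60 × 8.837 = 397.7 kip.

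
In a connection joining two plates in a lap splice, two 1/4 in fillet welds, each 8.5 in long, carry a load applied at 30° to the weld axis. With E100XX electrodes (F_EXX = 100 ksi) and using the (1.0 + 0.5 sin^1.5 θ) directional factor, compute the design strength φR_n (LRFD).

φR_n ≈ 159 kips

t_e = 0.707 × 0.25 = 0.1767 in; A_we = 0.1767 × 17 = 3.005 in².
Directional factor: 1.0 + 0.5 sin^1.5(30°) = 1.177.
F_nw = 0.6 × 100 × 1.177 = 70.61 ksi.
φR_n = 0.75 × 70.61 × 3.005 = 159.1 kips.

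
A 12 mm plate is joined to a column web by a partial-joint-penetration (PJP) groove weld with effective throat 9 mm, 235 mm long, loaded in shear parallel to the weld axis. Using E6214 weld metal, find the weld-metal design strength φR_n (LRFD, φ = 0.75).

φR_n ≈ 590 kN

E62XX → F_EXX = 620 MPa.
Effective throat (given) t_e = 9 mm.
A_we = 9 × 235 = 2115 mm².
F_nw = 0.6 F_EXX = 372 MPa.
φR_n = 0.75 × 372 × 2115 × 10⁻³ = 590.1 kN.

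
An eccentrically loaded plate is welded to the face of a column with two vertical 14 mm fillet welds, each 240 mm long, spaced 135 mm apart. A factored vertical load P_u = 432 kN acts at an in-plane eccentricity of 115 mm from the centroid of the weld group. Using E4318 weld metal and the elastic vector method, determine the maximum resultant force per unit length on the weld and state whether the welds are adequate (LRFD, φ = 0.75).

f_max ≈ 2120 N/mm; NOT adequate

E43XX → F_EXX = 430 MPa.
Total weld length L_w = 480 mm. Treat welds as unit-width lines.
Polar moment about centroid: J = 2[d³/12 + d(b/2)²] = 2[240³/12 + 240×67.5²] = 4491000 mm³.
Direct shear f_v = P/L_w = 432×10³ / 480 = 900 N/mm (vertical).
Torsion M = P·e = 432×10³ × 115 = 49680000 N·mm.
Critical point at (x, y) = (67.5, 120) from centroid. f_tx = M·y/J = 1327 N/mm; f_ty = M·x/J = 746.7 N/mm.
Resultant f_max = √[f_tx² + (f_v + f_ty)²] = √[1327² + (900 + 746.7)²] = 2115 N/mm.
Capacity per unit length: φr_n = 0.75 × 0.6 × 430 × (0.707 × 14) = 1915 N/mm.
2115 > 1915 → NOT adequate.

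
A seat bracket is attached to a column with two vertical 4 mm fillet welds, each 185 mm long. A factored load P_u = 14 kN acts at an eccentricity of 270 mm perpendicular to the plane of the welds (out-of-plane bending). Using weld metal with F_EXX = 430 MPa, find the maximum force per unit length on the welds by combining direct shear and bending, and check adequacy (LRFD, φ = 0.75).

f_max ≈ 333 N/mm; adequate

L_w = 2 × 185 = 370 mm; section modulus (unit throat) S = 2 × L²/6 = 11410 mm².
Direct shear f_v = P/L_w = 14×10³/370 = 37.84 N/mm.
Moment M = P × e = 14×10³ × 270 = 3780000 N·mm; bending f_b = M/S = 331.3 N/mm.
f_max = √(f_v² + f_b²) = √(37.84² + 331.3²) = 333.5 N/mm.
φr_n = 0.75 × 0.6 × 430 × (0.707 × 4) = 547.2 N/mm → adequate.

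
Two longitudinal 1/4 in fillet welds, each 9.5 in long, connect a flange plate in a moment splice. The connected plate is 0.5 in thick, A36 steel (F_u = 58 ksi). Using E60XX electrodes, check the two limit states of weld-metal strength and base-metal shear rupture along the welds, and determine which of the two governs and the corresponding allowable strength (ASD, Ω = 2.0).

E60XX → F_EXX = 60 ksi.
t_e = 0.707 × 0.25 = 0.1767 in; L = 19 in.
Weld metal: R_n/Ω = (1/2.0) × 0.6 × 60 × 0.1767 × 19 = 60.45 kips.
Base metal (shear rupture): R_n/Ω = (1/2.0) × 0.6 × 58 × 0.5 × 19 = 165.3 kips.
Governing: weld metal.

R_n/Ω ≈ 60.4 kips (weld metal governs)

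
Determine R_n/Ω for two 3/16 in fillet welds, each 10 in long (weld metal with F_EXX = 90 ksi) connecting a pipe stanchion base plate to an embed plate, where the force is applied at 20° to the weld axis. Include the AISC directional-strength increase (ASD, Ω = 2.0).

R_n/Ω ≈ 78.7 kip

t_e = 0.707 × 0.1875 = 0.1326 in; A_we = 0.1326 × 20 = 2.651 in².
Directional factor: 1.0 + 0.5 sin^1.5(20°) = 1.1.
F_nw = 0.6 × 90 × 1.1 = 59.4 ksi.
R_n/Ω = (59.4 × 2.651) / 2.0 = 78.74 kip.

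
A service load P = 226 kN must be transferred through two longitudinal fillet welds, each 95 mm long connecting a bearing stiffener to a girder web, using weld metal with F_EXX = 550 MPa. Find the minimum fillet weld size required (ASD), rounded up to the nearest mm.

Total weld length L = 190 mm.
Required throat t_e = P × Ω / (0.6 F_EXX × L) = 226 × 2.0 / (0.6 × 550 × 190 × 10⁻³) = 7.209 mm.
Required leg w = t_e / 0.707 = 10.2 mm → use 11 mm.

w = 11 mm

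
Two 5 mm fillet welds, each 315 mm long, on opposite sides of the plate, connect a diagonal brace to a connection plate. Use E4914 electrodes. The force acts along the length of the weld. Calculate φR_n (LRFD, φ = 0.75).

E49XX → F_EXX = 490 MPa.
Effective throat t_e = 0.707 × 5 = 3.535 mm.
Total length L = 630 mm; A_we = 3.535 × 630 = 2227 mm².
F_nw = 0.6 F_EXX = 0.6 × 490 = 294 MPa.
φR_n = 0.75 × 294 × 2227 × 10⁻³ = 491.1 kN.

φR_n ≈ 491 kN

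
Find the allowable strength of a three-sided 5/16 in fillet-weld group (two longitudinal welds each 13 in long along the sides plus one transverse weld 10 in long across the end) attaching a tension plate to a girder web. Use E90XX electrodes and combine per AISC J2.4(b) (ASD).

R_n/Ω ≈ 221 kips

E90XX → F_EXX = 90 ksi.
t_e = 0.707 × 0.3125 = 0.2209 in.
R_nwl = 0.6 × 90 × 0.2209 × 26 = 310.2 kips (longitudinal, 2 welds).
R_nwt = 0.6 × 90 × 0.2209 × 10 = 119.3 kips (transverse, base value).
(i) R_nwl + R_nwt = 429.5 kips; (ii) 0.85 R_nwl + 1.5 R_nwt = 442.6 kips.
R_n = max = 442.6 kips [governs: (ii)]; R_n/Ω = 221.3 kips.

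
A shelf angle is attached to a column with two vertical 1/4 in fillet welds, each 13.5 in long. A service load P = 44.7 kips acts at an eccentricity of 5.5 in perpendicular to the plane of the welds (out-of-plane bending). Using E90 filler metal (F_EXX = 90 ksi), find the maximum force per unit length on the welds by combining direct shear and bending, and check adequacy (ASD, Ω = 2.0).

L_w = 2 × 13.5 = 27 in; section modulus (unit throat) S = 2 × L²/6 = 60.75 in².
Direct shear f_v = P/L_w = 44.7/27 = 1.656 kip/in.
Moment M = P × e = 44.7 × 5.5 = 245.85 kip·in; bending f_b = M/S = 4.047 kip/in.
f_max = √(f_v² + f_b²) = √(1.656² + 4.047²) = 4.372 kip/in.
r_n/Ω = (1/2.0) × 0.6 × 90 × (0.707 × 0.25) = 4.772 kip/in → adequate.

f_max ≈ 4.37 kip/in; adequate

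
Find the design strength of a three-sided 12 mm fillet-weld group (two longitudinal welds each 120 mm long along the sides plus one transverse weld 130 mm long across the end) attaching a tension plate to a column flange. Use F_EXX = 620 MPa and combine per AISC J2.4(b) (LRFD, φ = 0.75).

t_e = 0.707 × 12 = 8.484 mm.
R_nwl = 0.6 × 620 × 8.484 × 240 × 10⁻³ = 757.5 kN (longitudinal, 2 welds).
R_nwt = 0.6 × 620 × 8.484 × 130 × 10⁻³ = 410.3 kN (transverse, base value).
(i) R_nwl + R_nwt = 1168 kN; (ii) 0.85 R_nwl + 1.5 R_nwt = 1259 kN.
R_n = max = 1259 kN [governs: (ii)]; φR_n = 944.4 kN.

φR_n ≈ 944 kN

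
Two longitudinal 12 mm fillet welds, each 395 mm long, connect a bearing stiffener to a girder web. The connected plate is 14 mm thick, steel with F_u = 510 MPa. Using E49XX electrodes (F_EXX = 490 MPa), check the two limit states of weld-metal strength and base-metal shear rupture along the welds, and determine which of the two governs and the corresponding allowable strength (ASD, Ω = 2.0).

R_n/Ω ≈ 985 kN (weld metal governs)

t_e = 0.707 × 12 = 8.484 mm; L = 790 mm.
Weld metal: R_n/Ω = (1/2.0) × 0.6 × 490 × 8.484 × 790 × 10⁻³ = 985.2 kN.
Base metal (shear rupture): R_n/Ω = (1/2.0) × 0.6 × 510 × 14 × 790 × 10⁻³ = 1692 kN.
Governing: weld metal.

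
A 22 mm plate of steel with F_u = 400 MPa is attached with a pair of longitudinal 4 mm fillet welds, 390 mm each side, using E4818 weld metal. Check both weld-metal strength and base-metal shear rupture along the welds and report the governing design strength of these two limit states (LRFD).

E48XX → F_EXX = 480 MPa.
t_e = 0.707 × 4 = 2.828 mm; L = 780 mm.
Weld metal: φR_n = 0.75 × 0.6 × 480 × 2.828 × 780 × 10⁻³ = 476.5 kN.
Base metal (shear rupture): φR_n = 0.75 × 0.6 × 400 × 22 × 780 × 10⁻³ = 3089 kN.
Governing: weld metal.

φR_n ≈ 476 kN (weld metal governs)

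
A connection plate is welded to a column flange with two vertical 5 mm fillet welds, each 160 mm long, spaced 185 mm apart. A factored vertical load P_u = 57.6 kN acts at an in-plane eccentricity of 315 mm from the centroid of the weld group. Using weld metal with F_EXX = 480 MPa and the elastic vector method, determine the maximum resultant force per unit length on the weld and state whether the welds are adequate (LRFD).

Total weld length L_w = 320 mm. Treat welds as unit-width lines.
Polar moment about centroid: J = 2[d³/12 + d(b/2)²] = 2[160³/12 + 160×92.5²] = 3421000 mm³.
Direct shear f_v = P/L_w = 57.6×10³ / 320 = 180 N/mm (vertical).
Torsion M = P·e = 57.6×10³ × 315 = 18144000 N·mm.
Critical point at (x, y) = (92.5, 80) from centroid. f_tx = M·y/J = 424.3 N/mm; f_ty = M·x/J = 490.6 N/mm.
Resultant f_max = √[f_tx² + (f_v + f_ty)²] = √[424.3² + (180 + 490.6)²] = 793.6 N/mm.
Capacity per unit length: φr_n = 0.75 × 0.6 × 480 × (0.707 × 5) = 763.6 N/mm.
793.6 > 763.6 → NOT adequate.

f_max ≈ 794 N/mm; NOT adequate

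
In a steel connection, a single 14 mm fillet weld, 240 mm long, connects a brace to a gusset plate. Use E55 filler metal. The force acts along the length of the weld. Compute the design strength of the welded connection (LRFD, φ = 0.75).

φR_n ≈ 588 kN

E55XX → F_EXX = 550 MPa.
Effective throat t_e = 0.707 × 14 = 9.898 mm.
Total length L = 240 mm; A_we = 9.898 × 240 = 2376 mm².
F_nw = 0.6 F_EXX = 0.6 × 550 = 330 MPa.
φR_n = 0.75 × 330 × 2376 × 10⁻³ = 587.9 kN.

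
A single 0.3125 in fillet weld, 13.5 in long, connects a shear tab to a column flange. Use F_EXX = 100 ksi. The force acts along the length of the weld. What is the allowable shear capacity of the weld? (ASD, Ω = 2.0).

Effective throat t_e = 0.707 × 0.3125 = 0.2209 in.
Total length L = 13.5 in; A_we = 0.2209 × 13.5 = 2.983 in².
F_nw = 0.6 F_EXX = 0.6 × 100 = 60 ksi.
R_n = 60 × 2.983 = 179 kip; R_n/Ω = 179/2.0 = 89.48 kip.

R_n/Ω ≈ 89.5 kip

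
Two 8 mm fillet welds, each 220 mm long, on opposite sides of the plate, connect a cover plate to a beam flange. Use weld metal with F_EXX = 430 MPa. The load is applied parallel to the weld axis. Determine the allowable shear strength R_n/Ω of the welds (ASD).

Effective throat t_e = 0.707 × 8 = 5.656 mm.
Total length L = 440 mm; A_we = 5.656 × 440 = 2489 mm².
F_nw = 0.6 F_EXX = 0.6 × 430 = 258 MPa.
R_n = 258 × 2489 × 10⁻³ = 642.1 kN; R_n/Ω = 642.1/2.0 = 321 kN.

R_n/Ω ≈ 321 kN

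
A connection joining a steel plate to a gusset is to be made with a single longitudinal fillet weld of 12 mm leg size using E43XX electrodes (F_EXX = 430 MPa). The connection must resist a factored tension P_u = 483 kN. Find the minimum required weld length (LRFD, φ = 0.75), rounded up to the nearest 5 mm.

Throat t_e = 0.707 × 12 = 8.484 mm.
φr_n = 0.75 × 0.6 × 430 × 8.484 × 10⁻³ = 1.642 kN/mm.
L_req = P_u / φr_n = 483 / 1.642 = 294.2 mm total.
Round up → use L = 295 mm.

L = 295 mm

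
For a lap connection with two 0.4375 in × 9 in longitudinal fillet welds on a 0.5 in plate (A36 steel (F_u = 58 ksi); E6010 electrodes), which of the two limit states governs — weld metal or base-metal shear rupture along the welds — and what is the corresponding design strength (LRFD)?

E60XX → F_EXX = 60 ksi.
t_e = 0.707 × 0.4375 = 0.3093 in; L = 18 in.
Weld metal: φR_n = 0.75 × 0.6 × 60 × 0.3093 × 18 = 150.3 kips.
Base metal (shear rupture): φR_n = 0.75 × 0.6 × 58 × 0.5 × 18 = 234.9 kips.
Governing: weld metal.

φR_n ≈ 150 kips (weld metal governs)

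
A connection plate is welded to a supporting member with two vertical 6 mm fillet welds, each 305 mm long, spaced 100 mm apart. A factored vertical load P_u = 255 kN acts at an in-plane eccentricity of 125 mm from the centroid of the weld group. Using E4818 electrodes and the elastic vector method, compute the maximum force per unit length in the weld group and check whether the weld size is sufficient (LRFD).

E48XX → F_EXX = 480 MPa.
Total weld length L_w = 610 mm. Treat welds as unit-width lines.
Polar moment about centroid: J = 2[d³/12 + d(b/2)²] = 2[305³/12 + 305×50²] = 6254000 mm³.
Direct shear f_v = P/L_w = 255×10³ / 610 = 418 N/mm (vertical).
Torsion M = P·e = 255×10³ × 125 = 31875000 N·mm.
Critical point at (x, y) = (50, 152.5) from centroid. f_tx = M·y/J = 777.3 N/mm; f_ty = M·x/J = 254.8 N/mm.
Resultant f_max = √[f_tx² + (f_v + f_ty)²] = √[777.3² + (418 + 254.8)²] = 1028 N/mm.
Capacity per unit length: φr_n = 0.75 × 0.6 × 480 × (0.707 × 6) = 916.3 N/mm.
1028 > 916.3 → NOT adequate.

f_max ≈ 1030 N/mm; NOT adequate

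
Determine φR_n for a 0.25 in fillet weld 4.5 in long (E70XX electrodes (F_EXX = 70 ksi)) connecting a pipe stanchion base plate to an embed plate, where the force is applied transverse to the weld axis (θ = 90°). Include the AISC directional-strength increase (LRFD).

φR_n ≈ 37.6 kips

t_e = 0.707 × 0.25 = 0.1767 in; A_we = 0.1767 × 4.5 = 0.7954 in².
Directional factor: 1.0 + 0.5 sin^1.5(90°) = 1.5.
F_nw = 0.6 × 70 × 1.5 = 63 ksi.
φR_n = 0.75 × 63 × 0.7954 = 37.58 kips.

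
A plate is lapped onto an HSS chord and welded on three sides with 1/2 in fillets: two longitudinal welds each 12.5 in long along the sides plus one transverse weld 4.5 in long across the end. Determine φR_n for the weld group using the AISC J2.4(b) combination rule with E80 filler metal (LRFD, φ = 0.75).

E80XX → F_EXX = 80 ksi.
t_e = 0.707 × 0.5 = 0.3535 in.
R_nwl = 0.6 × 80 × 0.3535 × 25 = 424.2 kips (longitudinal, 2 welds).
R_nwt = 0.6 × 80 × 0.3535 × 4.5 = 76.36 kips (transverse, base value).
(i) R_nwl + R_nwt = 500.6 kips; (ii) 0.85 R_nwl + 1.5 R_nwt = 475.1 kips.
R_n = max = 500.6 kips [governs: (i)]; φR_n = 375.4 kips.

φR_n ≈ 375 kips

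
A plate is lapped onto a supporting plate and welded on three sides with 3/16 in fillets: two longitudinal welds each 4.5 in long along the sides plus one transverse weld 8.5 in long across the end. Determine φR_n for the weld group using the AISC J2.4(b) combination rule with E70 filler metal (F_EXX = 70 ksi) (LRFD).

t_e = 0.707 × 0.1875 = 0.1326 in.
R_nwl = 0.6 × 70 × 0.1326 × 9 = 50.11 kips (longitudinal, 2 welds).
R_nwt = 0.6 × 70 × 0.1326 × 8.5 = 47.32 kips (transverse, base value).
(i) R_nwl + R_nwt = 97.43 kips; (ii) 0.85 R_nwl + 1.5 R_nwt = 113.6 kips.
R_n = max = 113.6 kips [governs: (ii)]; φR_n = 85.18 kips.

φR_n ≈ 85.2 kips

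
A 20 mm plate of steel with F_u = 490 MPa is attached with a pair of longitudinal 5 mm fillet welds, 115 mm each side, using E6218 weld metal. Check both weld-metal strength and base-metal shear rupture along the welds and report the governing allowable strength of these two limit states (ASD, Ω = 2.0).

R_n/Ω ≈ 151 kN (weld metal governs)

E62XX → F_EXX = 620 MPa.
t_e = 0.707 × 5 = 3.535 mm; L = 230 mm.
Weld metal: R_n/Ω = (1/2.0) × 0.6 × 620 × 3.535 × 230 × 10⁻³ = 151.2 kN.
Base metal (shear rupture): R_n/Ω = (1/2.0) × 0.6 × 490 × 20 × 230 × 10⁻³ = 676.2 kN.
Governing: weld metal.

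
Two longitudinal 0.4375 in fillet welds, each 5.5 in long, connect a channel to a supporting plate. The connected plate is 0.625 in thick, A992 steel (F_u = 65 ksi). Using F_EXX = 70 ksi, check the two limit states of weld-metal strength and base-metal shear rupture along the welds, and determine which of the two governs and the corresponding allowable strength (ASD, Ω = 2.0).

t_e = 0.707 × 0.4375 = 0.3093 in; L = 11 in.
Weld metal: R_n/Ω = (1/2.0) × 0.6 × 70 × 0.3093 × 11 = 71.45 kip.
Base metal (shear rupture): R_n/Ω = (1/2.0) × 0.6 × 65 × 0.625 × 11 = 134.1 kip.
Governing: weld metal.

R_n/Ω ≈ 71.5 kip (weld metal governs)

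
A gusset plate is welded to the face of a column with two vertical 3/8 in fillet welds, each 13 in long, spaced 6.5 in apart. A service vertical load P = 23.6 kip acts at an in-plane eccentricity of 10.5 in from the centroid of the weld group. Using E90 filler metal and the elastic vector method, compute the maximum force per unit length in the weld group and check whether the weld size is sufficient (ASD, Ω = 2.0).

f_max ≈ 3.32 kip/in; adequate

E90XX → F_EXX = 90 ksi.
Total weld length L_w = 26 in. Treat welds as unit-width lines.
Polar moment about centroid: J = 2[d³/12 + d(b/2)²] = 2[13³/12 + 13×3.25²] = 640.8 in³.
Direct shear f_v = P/L_w = 23.6 / 26 = 0.9077 kip/in (vertical).
Torsion M = P·e = 23.6 × 10.5 = 247.8 kip·in.
Critical point at (x, y) = (3.25, 6.5) from centroid. f_tx = M·y/J = 2.514 kip/in; f_ty = M·x/J = 1.257 kip/in.
Resultant f_max = √[f_tx² + (f_v + f_ty)²] = √[2.514² + (0.9077 + 1.257)²] = 3.317 kip/in.
Capacity per unit length: r_n/Ω = (1/2.0) × 0.6 × 90 × (0.707 × 0.375) = 7.158 kip/in.
3.317 ≤ 7.158 → adequate.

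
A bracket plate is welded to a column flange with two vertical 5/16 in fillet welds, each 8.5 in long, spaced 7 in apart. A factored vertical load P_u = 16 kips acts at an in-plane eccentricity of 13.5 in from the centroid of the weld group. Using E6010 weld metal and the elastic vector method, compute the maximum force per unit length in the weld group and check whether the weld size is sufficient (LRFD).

f_max ≈ 4.49 kip/in; adequate

E60XX → F_EXX = 60 ksi.
Total weld length L_w = 17 in. Treat welds as unit-width lines.
Polar moment about centroid: J = 2[d³/12 + d(b/2)²] = 2[8.5³/12 + 8.5×3.5²] = 310.6 in³.
Direct shear f_v = P/L_w = 16 / 17 = 0.9412 kip/in (vertical).
Torsion M = P·e = 16 × 13.5 = 216 kip·in.
Critical point at (x, y) = (3.5, 4.25) from centroid. f_tx = M·y/J = 2.956 kip/in; f_ty = M·x/J = 2.434 kip/in.
Resultant f_max = √[f_tx² + (f_v + f_ty)²] = √[2.956² + (0.9412 + 2.434)²] = 4.486 kip/in.
Capacity per unit length: φr_n = 0.75 × 0.6 × 60 × (0.707 × 0.3125) = 5.965 kip/in.
4.486 ≤ 5.965 → adequate.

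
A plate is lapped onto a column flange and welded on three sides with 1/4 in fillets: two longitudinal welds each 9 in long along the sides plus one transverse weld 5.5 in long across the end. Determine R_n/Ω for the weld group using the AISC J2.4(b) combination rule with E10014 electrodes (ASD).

E100XX → F_EXX = 100 ksi.
t_e = 0.707 × 0.25 = 0.1767 in.
R_nwl = 0.6 × 100 × 0.1767 × 18 = 190.9 kips (longitudinal, 2 welds).
R_nwt = 0.6 × 100 × 0.1767 × 5.5 = 58.33 kips (transverse, base value).
(i) R_nwl + R_nwt = 249.2 kips; (ii) 0.85 R_nwl + 1.5 R_nwt = 249.7 kips.
R_n = max = 249.7 kips [governs: (ii)]; R_n/Ω = 124.9 kips.

R_n/Ω ≈ 125 kips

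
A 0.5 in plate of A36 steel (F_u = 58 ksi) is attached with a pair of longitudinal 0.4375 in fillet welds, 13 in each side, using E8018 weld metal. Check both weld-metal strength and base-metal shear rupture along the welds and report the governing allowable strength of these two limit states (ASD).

E80XX → F_EXX = 80 ksi.
t_e = 0.707 × 0.4375 = 0.3093 in; L = 26 in.
Weld metal: R_n/Ω = (1/2.0) × 0.6 × 80 × 0.3093 × 26 = 193 kip.
Base metal (shear rupture): R_n/Ω = (1/2.0) × 0.6 × 58 × 0.5 × 26 = 226.2 kip.
Governing: weld metal.

R_n/Ω ≈ 193 kip (weld metal governs)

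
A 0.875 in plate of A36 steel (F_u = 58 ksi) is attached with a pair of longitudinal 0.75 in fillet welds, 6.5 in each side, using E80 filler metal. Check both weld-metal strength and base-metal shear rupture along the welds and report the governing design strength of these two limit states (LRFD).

φR_n ≈ 248 kip (weld metal governs)

E80XX → F_EXX = 80 ksi.
t_e = 0.707 × 0.75 = 0.5302 in; L = 13 in.
Weld metal: φR_n = 0.75 × 0.6 × 80 × 0.5302 × 13 = 248.2 kip.
Base metal (shear rupture): φR_n = 0.75 × 0.6 × 58 × 0.875 × 13 = 296.9 kip.
Governing: weld metal.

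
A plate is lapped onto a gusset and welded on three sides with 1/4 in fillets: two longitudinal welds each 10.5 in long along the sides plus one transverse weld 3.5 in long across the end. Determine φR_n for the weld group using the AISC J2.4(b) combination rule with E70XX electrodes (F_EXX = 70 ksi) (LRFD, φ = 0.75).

t_e = 0.707 × 0.25 = 0.1767 in.
R_nwl = 0.6 × 70 × 0.1767 × 21 = 155.9 kips (longitudinal, 2 welds).
R_nwt = 0.6 × 70 × 0.1767 × 3.5 = 25.98 kips (transverse, base value).
(i) R_nwl + R_nwt = 181.9 kips; (ii) 0.85 R_nwl + 1.5 R_nwt = 171.5 kips.
R_n = max = 181.9 kips [governs: (i)]; φR_n = 136.4 kips.

φR_n ≈ 136 kips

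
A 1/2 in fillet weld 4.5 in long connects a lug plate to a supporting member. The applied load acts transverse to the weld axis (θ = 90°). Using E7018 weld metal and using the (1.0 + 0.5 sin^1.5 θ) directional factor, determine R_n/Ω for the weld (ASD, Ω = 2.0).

E70XX → F_EXX = 70 ksi.
t_e = 0.707 × 0.5 = 0.3535 in; A_we = 0.3535 × 4.5 = 1.591 in².
Directional factor: 1.0 + 0.5 sin^1.5(90°) = 1.5.
F_nw = 0.6 × 70 × 1.5 = 63 ksi.
R_n/Ω = (63 × 1.591) / 2.0 = 50.11 kips.

R_n/Ω ≈ 50.1 kips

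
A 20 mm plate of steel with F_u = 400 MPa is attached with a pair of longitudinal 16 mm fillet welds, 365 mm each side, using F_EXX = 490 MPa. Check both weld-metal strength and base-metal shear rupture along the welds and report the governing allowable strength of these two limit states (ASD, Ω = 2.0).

t_e = 0.707 × 16 = 11.31 mm; L = 730 mm.
Weld metal: R_n/Ω = (1/2.0) × 0.6 × 490 × 11.31 × 730 × 10⁻³ = 1214 kN.
Base metal (shear rupture): R_n/Ω = (1/2.0) × 0.6 × 400 × 20 × 730 × 10⁻³ = 1752 kN.
Governing: weld metal.

R_n/Ω ≈ 1210 kN (weld metal governs)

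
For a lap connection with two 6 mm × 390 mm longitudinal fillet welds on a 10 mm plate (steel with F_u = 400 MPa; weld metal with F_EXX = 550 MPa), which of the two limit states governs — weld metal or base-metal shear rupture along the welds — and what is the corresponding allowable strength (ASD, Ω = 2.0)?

R_n/Ω ≈ 546 kN (weld metal governs)

t_e = 0.707 × 6 = 4.242 mm; L = 780 mm.
Weld metal: R_n/Ω = (1/2.0) × 0.6 × 550 × 4.242 × 780 × 10⁻³ = 545.9 kN.
Base metal (shear rupture): R_n/Ω = (1/2.0) × 0.6 × 400 × 10 × 780 × 10⁻³ = 936 kN.
Governing: weld metal.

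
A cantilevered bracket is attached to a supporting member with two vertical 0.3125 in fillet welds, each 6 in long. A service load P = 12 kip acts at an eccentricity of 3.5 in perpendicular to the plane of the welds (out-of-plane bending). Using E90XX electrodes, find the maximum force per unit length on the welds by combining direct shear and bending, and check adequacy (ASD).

E90XX → F_EXX = 90 ksi.
L_w = 2 × 6 = 12 in; section modulus (unit throat) S = 2 × L²/6 = 12 in².
Direct shear f_v = P/L_w = 12/12 = 1 kip/in.
Moment M = P × e = 12 × 3.5 = 42 kip·in; bending f_b = M/S = 3.5 kip/in.
f_max = √(f_v² + f_b²) = √(1² + 3.5²) = 3.64 kip/in.
r_n/Ω = (1/2.0) × 0.6 × 90 × (0.707 × 0.3125) = 5.965 kip/in → adequate.

f_max ≈ 3.64 kip/in; adequate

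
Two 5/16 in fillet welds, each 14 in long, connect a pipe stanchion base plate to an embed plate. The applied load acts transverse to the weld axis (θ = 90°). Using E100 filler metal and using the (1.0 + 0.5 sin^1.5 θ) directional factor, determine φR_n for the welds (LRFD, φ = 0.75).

φR_n ≈ 418 kip

E100XX → F_EXX = 100 ksi.
t_e = 0.707 × 0.3125 = 0.2209 in; A_we = 0.2209 × 28 = 6.186 in².
Directional factor: 1.0 + 0.5 sin^1.5(90°) = 1.5.
F_nw = 0.6 × 100 × 1.5 = 90 ksi.
φR_n = 0.75 × 90 × 6.186 = 417.6 kip.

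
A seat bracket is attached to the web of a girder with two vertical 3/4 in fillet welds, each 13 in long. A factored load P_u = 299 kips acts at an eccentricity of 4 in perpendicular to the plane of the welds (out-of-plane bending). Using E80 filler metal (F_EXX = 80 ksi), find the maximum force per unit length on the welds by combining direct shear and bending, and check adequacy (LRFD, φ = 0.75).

L_w = 2 × 13 = 26 in; section modulus (unit throat) S = 2 × L²/6 = 56.33 in².
Direct shear f_v = P/L_w = 299/26 = 11.5 kip/in.
Moment M = P × e = 299 × 4 = 1196 kip·in; bending f_b = M/S = 21.23 kip/in.
f_max = √(f_v² + f_b²) = √(11.5² + 21.23²) = 24.15 kip/in.
φr_n = 0.75 × 0.6 × 80 × (0.707 × 0.75) = 19.09 kip/in → NOT adequate.

f_max ≈ 24.1 kip/in; NOT adequate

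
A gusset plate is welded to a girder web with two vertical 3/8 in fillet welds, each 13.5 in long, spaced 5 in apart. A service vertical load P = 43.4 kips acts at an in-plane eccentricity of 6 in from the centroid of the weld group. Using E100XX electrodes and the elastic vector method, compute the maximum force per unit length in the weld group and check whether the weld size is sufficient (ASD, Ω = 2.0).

f_max ≈ 4.08 kip/in; adequate

E100XX → F_EXX = 100 ksi.
Total weld length L_w = 27 in. Treat welds as unit-width lines.
Polar moment about centroid: J = 2[d³/12 + d(b/2)²] = 2[13.5³/12 + 13.5×2.5²] = 578.8 in³.
Direct shear f_v = P/L_w = 43.4 / 27 = 1.607 kip/in (vertical).
Torsion M = P·e = 43.4 × 6 = 260.4 kip·in.
Critical point at (x, y) = (2.5, 6.75) from centroid. f_tx = M·y/J = 3.037 kip/in; f_ty = M·x/J = 1.125 kip/in.
Resultant f_max = √[f_tx² + (f_v + f_ty)²] = √[3.037² + (1.607 + 1.125)²] = 4.085 kip/in.
Capacity per unit length: r_n/Ω = (1/2.0) × 0.6 × 100 × (0.707 × 0.375) = 7.954 kip/in.
4.085 ≤ 7.954 → adequate.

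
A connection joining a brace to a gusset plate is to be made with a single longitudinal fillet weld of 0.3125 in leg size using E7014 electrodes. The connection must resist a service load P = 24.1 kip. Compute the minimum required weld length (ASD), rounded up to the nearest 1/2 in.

L = 5.5 in

E70XX → F_EXX = 70 ksi.
Throat t_e = 0.707 × 0.3125 = 0.2209 in.
r_n/Ω = (0.6 × 70 × 0.2209) / 2.0 = 4.64 kip/in.
L_req = P / (r_n/Ω) = 24.1 / 4.64 = 5.194 in total.
Round up → use L = 5.5 in.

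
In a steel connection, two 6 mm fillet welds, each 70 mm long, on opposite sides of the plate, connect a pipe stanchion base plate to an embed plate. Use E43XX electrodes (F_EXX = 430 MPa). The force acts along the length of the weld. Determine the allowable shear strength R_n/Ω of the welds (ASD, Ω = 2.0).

Effective throat t_e = 0.707 × 6 = 4.242 mm.
Total length L = 140 mm; A_we = 4.242 × 140 = 593.9 mm².
F_nw = 0.6 F_EXX = 0.6 × 430 = 258 MPa.
R_n = 258 × 593.9 × 10⁻³ = 153.2 kN; R_n/Ω = 153.2/2.0 = 76.61 kN.

R_n/Ω ≈ 76.6 kN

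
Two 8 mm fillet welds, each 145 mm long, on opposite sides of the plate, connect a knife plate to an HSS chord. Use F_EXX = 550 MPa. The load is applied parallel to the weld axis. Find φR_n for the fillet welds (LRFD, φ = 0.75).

Effective throat t_e = 0.707 × 8 = 5.656 mm.
Total length L = 290 mm; A_we = 5.656 × 290 = 1640 mm².
F_nw = 0.6 F_EXX = 0.6 × 550 = 330 MPa.
φR_n = 0.75 × 330 × 1640 × 10⁻³ = 406 kN.

φR_n ≈ 406 kN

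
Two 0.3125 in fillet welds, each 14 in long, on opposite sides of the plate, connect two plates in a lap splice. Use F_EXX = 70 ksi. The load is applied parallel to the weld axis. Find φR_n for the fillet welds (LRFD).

Effective throat t_e = 0.707 × 0.3125 = 0.2209 in.
Total length L = 28 in; A_we = 0.2209 × 28 = 6.186 in².
F_nw = 0.6 F_EXX = 0.6 × 70 = 42 ksi.
φR_n = 0.75 × 42 × 6.186 = 194.9 kip.

φR_n ≈ 195 kip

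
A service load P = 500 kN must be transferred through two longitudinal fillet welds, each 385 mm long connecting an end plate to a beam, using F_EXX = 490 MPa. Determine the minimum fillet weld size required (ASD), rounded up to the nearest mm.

Total weld length L = 770 mm.
Required throat t_e = P × Ω / (0.6 F_EXX × L) = 500 × 2.0 / (0.6 × 490 × 770 × 10⁻³) = 4.417 mm.
Required leg w = t_e / 0.707 = 6.248 mm → use 7 mm.

w = 7 mm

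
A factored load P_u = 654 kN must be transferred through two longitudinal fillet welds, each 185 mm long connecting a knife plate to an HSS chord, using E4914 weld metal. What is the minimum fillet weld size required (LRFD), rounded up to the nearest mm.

E49XX → F_EXX = 490 MPa.
Total weld length L = 370 mm.
Required throat t_e = P_u / (φ × 0.6 F_EXX × L) = 654 / (0.75 × 0.6 × 490 × 370 × 10⁻³) = 8.016 mm.
Required leg w = t_e / 0.707 = 11.34 mm → use 12 mm.

w = 12 mm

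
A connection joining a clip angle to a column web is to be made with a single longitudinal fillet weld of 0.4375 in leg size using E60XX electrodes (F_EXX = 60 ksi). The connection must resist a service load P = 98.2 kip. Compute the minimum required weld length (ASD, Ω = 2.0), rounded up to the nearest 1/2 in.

L = 18 in

Throat t_e = 0.707 × 0.4375 = 0.3093 in.
r_n/Ω = (0.6 × 60 × 0.3093) / 2.0 = 5.568 kip/in.
L_req = P / (r_n/Ω) = 98.2 / 5.568 = 17.64 in total.
Round up → use L = 18 in.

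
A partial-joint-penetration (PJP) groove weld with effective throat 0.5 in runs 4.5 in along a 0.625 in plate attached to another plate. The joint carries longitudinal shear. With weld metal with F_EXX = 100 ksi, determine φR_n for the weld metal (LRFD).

Effective throat (given) t_e = 0.5 in.
A_we = 0.5 × 4.5 = 2.25 in².
F_nw = 0.6 F_EXX = 60 ksi.
φR_n = 0.75 × 60 × 2.25 = 101.2 kips.

φR_n ≈ 101 kips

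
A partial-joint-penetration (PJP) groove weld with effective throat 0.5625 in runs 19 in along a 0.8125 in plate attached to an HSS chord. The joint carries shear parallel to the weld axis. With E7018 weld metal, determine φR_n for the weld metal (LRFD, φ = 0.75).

E70XX → F_EXX = 70 ksi.
Effective throat (given) t_e = 0.5625 in.
A_we = 0.5625 × 19 = 10.69 in².
F_nw = 0.6 F_EXX = 42 ksi.
φR_n = 0.75 × 42 × 10.69 = 336.7 kips.

φR_n ≈ 337 kips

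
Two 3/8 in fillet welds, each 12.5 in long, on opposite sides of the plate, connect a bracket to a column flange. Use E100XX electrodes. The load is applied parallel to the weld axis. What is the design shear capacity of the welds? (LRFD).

E100XX → F_EXX = 100 ksi.
Effective throat t_e = 0.707 × 0.375 = 0.2651 in.
Total length L = 25 in; A_we = 0.2651 × 25 = 6.628 in².
F_nw = 0.6 F_EXX = 0.6 × 100 = 60 ksi.
φR_n = 0.75 × 60 × 6.628 = 298.3 kip.

φR_n ≈ 298 kip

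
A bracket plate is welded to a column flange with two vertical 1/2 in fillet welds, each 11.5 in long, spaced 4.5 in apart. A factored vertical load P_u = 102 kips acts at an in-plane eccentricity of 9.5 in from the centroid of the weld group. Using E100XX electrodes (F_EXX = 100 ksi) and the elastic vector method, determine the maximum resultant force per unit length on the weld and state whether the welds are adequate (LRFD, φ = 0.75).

f_max ≈ 18.3 kip/in; NOT adequate

Total weld length L_w = 23 in. Treat welds as unit-width lines.
Polar moment about centroid: J = 2[d³/12 + d(b/2)²] = 2[11.5³/12 + 11.5×2.25²] = 369.9 in³.
Direct shear f_v = P/L_w = 102 / 23 = 4.435 kip/in (vertical).
Torsion M = P·e = 102 × 9.5 = 969 kip·in.
Critical point at (x, y) = (2.25, 5.75) from centroid. f_tx = M·y/J = 15.06 kip/in; f_ty = M·x/J = 5.894 kip/in.
Resultant f_max = √[f_tx² + (f_v + f_ty)²] = √[15.06² + (4.435 + 5.894)²] = 18.26 kip/in.
Capacity per unit length: φr_n = 0.75 × 0.6 × 100 × (0.707 × 0.5) = 15.91 kip/in.
18.26 > 15.91 → NOT adequate.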